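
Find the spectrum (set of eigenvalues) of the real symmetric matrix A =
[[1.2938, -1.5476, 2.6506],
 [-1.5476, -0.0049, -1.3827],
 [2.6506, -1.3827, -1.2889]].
sigma(A) ≈ {-3, -1, 4}

A is real symmetric, so its spectrum consists of real eigenvalues. Expanding the characteristic polynomial of the displayed matrix gives
  det(λ I - A) = p(λ) = λ^3 + (0)λ^2 + (-13)λ + (-12).
Solving p(λ) = 0 yields eigenvalues ≈ -3, -1, 4. (A is shown rounded to 4 decimals, so these recover the underlying integer eigenvalues to within that precision.)
Verification: the trace of A = 0 equals the sum of eigenvalues 0, and det(A) ≈ 11.9999 matches the eigenvalue product 12.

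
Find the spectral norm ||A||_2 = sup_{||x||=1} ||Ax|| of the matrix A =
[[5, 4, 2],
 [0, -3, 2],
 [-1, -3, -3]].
||A||_2 ≈ 7.7416 (= sqrt(largest eigenvalue of A^T A))

||A||_2 = sigma_max(A) = sqrt(lambda_max(A^T A)). Form the symmetric matrix M = A^T A =
[[26, 23, 13],
 [23, 34, 11],
 [13, 11, 17]].
Its characteristic polynomial (trace, sum of principal 2x2 minors, determinant of M give the coefficients) is
  p(λ) = det(λ I - M) = λ^3 - 77λ^2 + 1085λ - 3721.
No integer candidate from the rational root theorem (±divisors of 3721) is a root, so the roots are irrational. The cubic discriminant is Δ = 297412656 > 0, so there are three distinct real roots. p(5) = -96 and p(6) = 233 have opposite signs, so a root lies in (5, 6); Newton's method refines it to λ ≈ 5.2566. p(11) = 228 and p(12) = -61 have opposite signs, so a root lies in (11, 12); Newton's method refines it to λ ≈ 11.8113. p(59) = -2364 and p(60) = 179 have opposite signs, so a root lies in (59, 60); Newton's method refines it to λ ≈ 59.9321. Check (Vieta): the three roots sum to 77, matching tr M = 77.
So the eigenvalues of A^T A are ≈ 5.2566, 11.8113, 59.9321 (all ≥ 0, as they must be for A^T A). The largest is λ_max ≈ 59.9321, hence ||A||_2 = sqrt(λ_max) ≈ 7.7416.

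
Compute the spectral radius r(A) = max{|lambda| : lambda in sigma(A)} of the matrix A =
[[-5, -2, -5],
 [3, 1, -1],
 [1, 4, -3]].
r(A) ≈ 5.5105

The eigenvalues of A are the roots of its characteristic polynomial. With M = A (coefficients from the trace, the sum of principal 2x2 minors, and det A):
  p(λ) = det(λ I - M) = λ^3 + 7λ^2 + 22λ + 76.
No integer candidate from the rational root theorem (±divisors of 76) is a root, so the roots are irrational. The cubic discriminant is Δ = -68428 < 0, so there is one real root and a complex-conjugate pair. p(-6) = -20 and p(-5) = 16 have opposite signs, so a root lies in (-6, -5); Newton's method refines it to λ ≈ -5.5105. Dividing out (λ - (-5.5105)) leaves approximately λ^2 + 1.4895λ + 13.792. For λ^2 + 1.4895λ + 13.792 the discriminant is -52.9491. It is negative, so the remaining roots are the complex-conjugate pair λ ≈ -0.7448 ± 3.6383i. Their product equals the constant term, so |λ|^2 ≈ 13.792 and |λ| ≈ 3.7138.
Thus the eigenvalues (to 4 decimals) are -5.5105 (modulus 5.5105); -0.7448 ± 3.6383i (modulus 3.7138). The spectral radius is the largest modulus: r(A) ≈ 5.5105. (Cross-check: r(A) ≤ ||A||_2 ≈ 7.5587; equality holds whenever A is normal, though it can also hold for some non-normal A.)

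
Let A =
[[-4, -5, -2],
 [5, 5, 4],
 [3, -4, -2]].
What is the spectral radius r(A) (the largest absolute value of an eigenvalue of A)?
r(A) ≈ 5.287

The eigenvalues of A are the roots of its characteristic polynomial. With M = A (coefficients from the trace, the sum of principal 2x2 minors, and det A):
  p(λ) = det(λ I - M) = λ^3 + λ^2 + 25λ + 64.
No integer candidate from the rational root theorem (±divisors of 64) is a root, so the roots are irrational. The cubic discriminant is Δ = -143923 < 0, so there is one real root and a complex-conjugate pair. p(-3) = -29 and p(-2) = 10 have opposite signs, so a root lies in (-3, -2); Newton's method refines it to λ ≈ -2.2896. Dividing out (λ - (-2.2896)) leaves approximately λ^2 - 1.2896λ + 27.9526. For λ^2 - 1.2896λ + 27.9526 the discriminant is -110.1475. It is negative, so the remaining roots are the complex-conjugate pair λ ≈ 0.6448 ± 5.2476i. Their product equals the constant term, so |λ|^2 ≈ 27.9526 and |λ| ≈ 5.287.
Thus the eigenvalues (to 4 decimals) are -2.2896 (modulus 2.2896); 0.6448 ± 5.2476i (modulus 5.287). The spectral radius is the largest modulus: r(A) ≈ 5.287. (Cross-check: r(A) ≤ ||A||_2 ≈ 10.6411; equality holds whenever A is normal, though it can also hold for some non-normal A.)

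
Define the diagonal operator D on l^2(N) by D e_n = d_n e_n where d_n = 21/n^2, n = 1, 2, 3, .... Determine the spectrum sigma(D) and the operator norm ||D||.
sigma(D) = {21/n^2 : n ≥ 1} ∪ {0}; ||D|| = 21

A bounded diagonal operator on l^2 with diagonal entries d_n has spectrum equal to the closure of {d_n : n ≥ 1}: every d_n is an eigenvalue (with eigenvector e_n), so {d_n} ⊂ sigma(D); the spectrum is closed, so its closure is too; and for lambda not in the closure, (D - lambda I) has bounded inverse (the diagonal entries 1/(d_n - lambda) are bounded). For our sequence d_n = 21/n^2, n = 1, 2, 3, ...:
  - {d_n} = {21/n^2 : n ≥ 1}; the only limit point is 0
  - closure = {21/n^2 : n ≥ 1} ∪ {0}
For the norm: a diagonal operator has ||D|| = sup_n |d_n|. Here d_n = 21/n^2 is positive and decreasing, so sup_n |d_n| = d_1 = 21. So ||D|| = 21.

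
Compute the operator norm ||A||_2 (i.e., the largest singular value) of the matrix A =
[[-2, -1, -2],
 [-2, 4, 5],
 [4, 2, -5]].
||A||_2 ≈ 8.4156 (= sqrt(largest eigenvalue of A^T A))

||A||_2 = sigma_max(A) = sqrt(lambda_max(A^T A)). Form the symmetric matrix M = A^T A =
[[24, 2, -26],
 [2, 21, 12],
 [-26, 12, 54]].
Its characteristic polynomial (trace, sum of principal 2x2 minors, determinant of M give the coefficients) is
  p(λ) = det(λ I - M) = λ^3 - 99λ^2 + 2110λ - 8100.
No integer candidate from the rational root theorem (±divisors of 8100) is a root, so the roots are irrational. The cubic discriminant is Δ = 3306312500 > 0, so there are three distinct real roots. p(4) = -1180 and p(5) = 100 have opposite signs, so a root lies in (4, 5); Newton's method refines it to λ ≈ 4.9168. p(23) = 226 and p(24) = -660 have opposite signs, so a root lies in (23, 24); Newton's method refines it to λ ≈ 23.2613. p(70) = -2500 and p(71) = 562 have opposite signs, so a root lies in (70, 71); Newton's method refines it to λ ≈ 70.8219. Check (Vieta): the three roots sum to 99, matching tr M = 99.
So the eigenvalues of A^T A are ≈ 4.9168, 23.2613, 70.8219 (all ≥ 0, as they must be for A^T A). The largest is λ_max ≈ 70.8219, hence ||A||_2 = sqrt(λ_max) ≈ 8.4156.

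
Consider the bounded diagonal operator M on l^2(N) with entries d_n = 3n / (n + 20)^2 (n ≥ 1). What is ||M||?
||M|| = 3/80 (attained at n = 20)

For M diagonal, ||M|| = sup_n |d_n|. Treat f(x) = 3x / (x + 20)^2 for real x > 0. By the quotient rule, f'(x) = 3(20 - x)/(x + 20)^3, which is positive for x < 20 and negative for x > 20. So f has a unique maximum at x = 20, and since 20 is a positive integer, the supremum over n ≥ 1 is attained at n = 20: d_20 = 3·20/(20 + 20)^2 = 3·20/1600 = 3/80. Hence ||M|| = 3/80.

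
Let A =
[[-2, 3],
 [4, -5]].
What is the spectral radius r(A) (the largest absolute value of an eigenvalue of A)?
r(A) = (7 + sqrt(57))/2 ≈ 7.2749

The eigenvalues of A are the roots of its characteristic polynomial. With M = A (coefficients from the trace and determinant):
  p(λ) = det(λ I - M) = λ^2 + 7λ - 2.
For λ^2 + 7λ - 2 the discriminant is 57. It is nonnegative but not a perfect square, so the roots are real and irrational: λ = (-7 ± sqrt(57))/2 ≈ 0.2749, -7.2749.
Thus the eigenvalues (to 4 decimals) are 0.2749 (modulus 0.2749); -7.2749 (modulus 7.2749). The spectral radius is the largest modulus: r(A) = (7 + sqrt(57))/2 ≈ 7.2749. (Cross-check: r(A) ≤ ||A||_2 ≈ 7.3434; equality holds whenever A is normal, though it can also hold for some non-normal A.)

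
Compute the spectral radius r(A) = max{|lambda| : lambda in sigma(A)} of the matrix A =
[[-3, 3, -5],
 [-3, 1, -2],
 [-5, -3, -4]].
r(A) ≈ 8.5991

The eigenvalues of A are the roots of its characteristic polynomial. With M = A (coefficients from the trace, the sum of principal 2x2 minors, and det A):
  p(λ) = det(λ I - M) = λ^3 + 6λ^2 - 17λ + 46.
No integer candidate from the rational root theorem (±divisors of 46) is a root, so the roots are irrational. The cubic discriminant is Δ = -151276 < 0, so there is one real root and a complex-conjugate pair. p(-9) = -44 and p(-8) = 54 have opposite signs, so a root lies in (-9, -8); Newton's method refines it to λ ≈ -8.5991. Dividing out (λ - (-8.5991)) leaves approximately λ^2 - 2.5991λ + 5.3494. For λ^2 - 2.5991λ + 5.3494 the discriminant is -14.6426. It is negative, so the remaining roots are the complex-conjugate pair λ ≈ 1.2995 ± 1.9133i. Their product equals the constant term, so |λ|^2 ≈ 5.3494 and |λ| ≈ 2.3129.
Thus the eigenvalues (to 4 decimals) are -8.5991 (modulus 8.5991); 1.2995 ± 1.9133i (modulus 2.3129). The spectral radius is the largest modulus: r(A) ≈ 8.5991. (Cross-check: r(A) ≤ ||A||_2 ≈ 9.222; equality holds whenever A is normal, though it can also hold for some non-normal A.)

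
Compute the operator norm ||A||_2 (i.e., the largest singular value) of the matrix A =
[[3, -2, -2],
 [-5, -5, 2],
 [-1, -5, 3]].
||A||_2 ≈ 9.0768 (= sqrt(largest eigenvalue of A^T A))

||A||_2 = sigma_max(A) = sqrt(lambda_max(A^T A)). Form the symmetric matrix M = A^T A =
[[35, 24, -19],
 [24, 54, -21],
 [-19, -21, 17]].
Its characteristic polynomial (trace, sum of principal 2x2 minors, determinant of M give the coefficients) is
  p(λ) = det(λ I - M) = λ^3 - 106λ^2 + 2025λ - 6561.
No integer candidate from the rational root theorem (±divisors of 6561) is a root, so the roots are irrational. The cubic discriminant is Δ = 5790010329 > 0, so there are three distinct real roots. p(4) = -93 and p(5) = 1039 have opposite signs, so a root lies in (4, 5); Newton's method refines it to λ ≈ 4.0764. p(19) = 507 and p(20) = -461 have opposite signs, so a root lies in (19, 20); Newton's method refines it to λ ≈ 19.536. p(82) = -1887 and p(83) = 3067 have opposite signs, so a root lies in (82, 83); Newton's method refines it to λ ≈ 82.3877. Check (Vieta): the three roots sum to 106, matching tr M = 106.
So the eigenvalues of A^T A are ≈ 4.0764, 19.536, 82.3877 (all ≥ 0, as they must be for A^T A). The largest is λ_max ≈ 82.3877, hence ||A||_2 = sqrt(λ_max) ≈ 9.0768.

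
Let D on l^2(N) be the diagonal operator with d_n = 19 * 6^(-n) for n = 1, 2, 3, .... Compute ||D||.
||D|| = 19/6 (attained at n = 1)

For D diagonal, ||D|| = sup_n |d_n|. The sequence d_n = 19 * 6^(-n) is positive and strictly decreasing (ratio 6^(-1) < 1), so the supremum is d_1 = 19/6. Hence ||D|| = 19/6.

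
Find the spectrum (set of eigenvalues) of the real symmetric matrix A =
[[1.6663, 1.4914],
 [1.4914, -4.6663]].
sigma(A) ≈ {-5, 2}

A is real symmetric, so its spectrum consists of real eigenvalues. Expanding the characteristic polynomial of the displayed matrix gives
  det(λ I - A) = p(λ) = λ^2 + (3)λ + (-10).
Solving p(λ) = 0 yields eigenvalues ≈ -5, 2. (A is shown rounded to 4 decimals, so these recover the underlying integer eigenvalues to within that precision.)
Verification: the trace of A = -3 equals the sum of eigenvalues -3, and det(A) ≈ -9.9997 matches the eigenvalue product -10.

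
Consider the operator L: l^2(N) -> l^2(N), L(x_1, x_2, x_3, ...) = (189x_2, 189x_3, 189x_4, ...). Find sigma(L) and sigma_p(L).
sigma(L) = closed disk {z in C : |z| ≤ 189}; sigma_p(L) = open disk {z in C : |z| < 189}

Note L = 189·V where V is the unit left shift (V x)_k = x_{k+1}; so sigma(L) = 189·sigma(V) and ||L|| = 189||V||. ||L x||^2 = 35721sum_{k≥2} |x_k|^2 ≤ 35721||x||^2, with equality on {x : x_1 = 0}, so ||L|| = 189. For any lambda with |lambda| < 189, set r = lambda/189 (|r| < 1); the vector x = (1, r, r^2, ...) is in l^2 and satisfies L x = 189(r, r^2, ...) = lambda x, so lambda is an eigenvalue. On the boundary |lambda| = 189 the geometric series diverges, so no l^2 eigenvector exists, but these lambda lie in the approximate point spectrum. Hence sigma(L) is the closed disk of radius 189 and sigma_p(L) is the open disk.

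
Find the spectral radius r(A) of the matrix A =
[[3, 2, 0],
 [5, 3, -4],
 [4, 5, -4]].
r(A) ≈ 4.5996

The eigenvalues of A are the roots of its characteristic polynomial. With M = A (coefficients from the trace, the sum of principal 2x2 minors, and det A):
  p(λ) = det(λ I - M) = λ^3 - 2λ^2 - 5λ - 32.
No integer candidate from the rational root theorem (±divisors of 32) is a root, so the roots are irrational. The cubic discriminant is Δ = -33832 < 0, so there is one real root and a complex-conjugate pair. p(4) = -20 and p(5) = 18 have opposite signs, so a root lies in (4, 5); Newton's method refines it to λ ≈ 4.5996. Dividing out (λ - (4.5996)) leaves approximately λ^2 + 2.5996λ + 6.9571. For λ^2 + 2.5996λ + 6.9571 the discriminant is -21.0706. It is negative, so the remaining roots are the complex-conjugate pair λ ≈ -1.2998 ± 2.2951i. Their product equals the constant term, so |λ|^2 ≈ 6.9571 and |λ| ≈ 2.6376.
Thus the eigenvalues (to 4 decimals) are 4.5996 (modulus 4.5996); -1.2998 ± 2.2951i (modulus 2.6376). The spectral radius is the largest modulus: r(A) ≈ 4.5996. (Cross-check: r(A) ≤ ||A||_2 ≈ 10.6675; equality holds whenever A is normal, though it can also hold for some non-normal A.)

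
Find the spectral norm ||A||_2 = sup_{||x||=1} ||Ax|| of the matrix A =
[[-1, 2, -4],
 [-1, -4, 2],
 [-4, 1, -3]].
||A||_2 ≈ 7.0218 (= sqrt(largest eigenvalue of A^T A))

||A||_2 = sigma_max(A) = sqrt(lambda_max(A^T A)). Form the symmetric matrix M = A^T A =
[[18, -2, 14],
 [-2, 21, -19],
 [14, -19, 29]].
Its characteristic polynomial (trace, sum of principal 2x2 minors, determinant of M give the coefficients) is
  p(λ) = det(λ I - M) = λ^3 - 68λ^2 + 948λ - 1296.
No integer candidate from the rational root theorem (±divisors of 1296) is a root, so the roots are irrational. The cubic discriminant is Δ = 576172800 > 0, so there are three distinct real roots. p(1) = -415 and p(2) = 336 have opposite signs, so a root lies in (1, 2); Newton's method refines it to λ ≈ 1.5316. p(17) = 81 and p(18) = -432 have opposite signs, so a root lies in (17, 18); Newton's method refines it to λ ≈ 17.1621. p(49) = -463 and p(50) = 1104 have opposite signs, so a root lies in (49, 50); Newton's method refines it to λ ≈ 49.3064. Check (Vieta): the three roots sum to 68, matching tr M = 68.
So the eigenvalues of A^T A are ≈ 1.5316, 17.1621, 49.3064 (all ≥ 0, as they must be for A^T A). The largest is λ_max ≈ 49.3064, hence ||A||_2 = sqrt(λ_max) ≈ 7.0218.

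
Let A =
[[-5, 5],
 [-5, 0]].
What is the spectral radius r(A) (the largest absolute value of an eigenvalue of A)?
r(A) = 5

The eigenvalues of A are the roots of its characteristic polynomial. With M = A (coefficients from the trace and determinant):
  p(λ) = det(λ I - M) = λ^2 + 5λ + 25.
For λ^2 + 5λ + 25 the discriminant is -75. It is negative, so the roots are the complex-conjugate pair λ = -5/2 ± (sqrt(75)/2) i ≈ -2.5 ± 4.3301i. For a conjugate pair the product of the roots equals the constant term, so |λ|^2 = 25 and |λ| = sqrt(25) = 5.
Thus the eigenvalues (to 4 decimals) are -2.5 ± 4.3301i (modulus 5). The spectral radius is the largest modulus: r(A) = 5. (Cross-check: r(A) ≤ ||A||_2 ≈ 8.0902; equality holds whenever A is normal, though it can also hold for some non-normal A.)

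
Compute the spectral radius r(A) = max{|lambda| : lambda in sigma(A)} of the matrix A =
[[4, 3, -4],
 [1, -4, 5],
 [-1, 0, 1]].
r(A) ≈ 4.9268

The eigenvalues of A are the roots of its characteristic polynomial. With M = A (coefficients from the trace, the sum of principal 2x2 minors, and det A):
  p(λ) = det(λ I - M) = λ^3 - λ^2 - 23λ + 18.
No integer candidate from the rational root theorem (±divisors of 18) is a root, so the roots are irrational. The cubic discriminant is Δ = 47973 > 0, so there are three distinct real roots. p(-5) = -17 and p(-4) = 30 have opposite signs, so a root lies in (-5, -4); Newton's method refines it to λ ≈ -4.7035. p(0) = 18 and p(1) = -5 have opposite signs, so a root lies in (0, 1); Newton's method refines it to λ ≈ 0.7768. p(4) = -26 and p(5) = 3 have opposite signs, so a root lies in (4, 5); Newton's method refines it to λ ≈ 4.9268. Check (Vieta): the three roots sum to 1, matching tr M = 1.
Thus the eigenvalues (to 4 decimals) are -4.7035 (modulus 4.7035); 0.7768 (modulus 0.7768); 4.9268 (modulus 4.9268). The spectral radius is the largest modulus: r(A) ≈ 4.9268. (Cross-check: r(A) ≤ ||A||_2 ≈ 8.3994; equality holds whenever A is normal, though it can also hold for some non-normal A.)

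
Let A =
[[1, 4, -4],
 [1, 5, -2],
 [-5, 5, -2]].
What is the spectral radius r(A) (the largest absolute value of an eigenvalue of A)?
r(A) = (1 + sqrt(97))/2 ≈ 5.4244

The eigenvalues of A are the roots of its characteristic polynomial. With M = A (coefficients from the trace, the sum of principal 2x2 minors, and det A):
  p(λ) = det(λ I - M) = λ^3 - 4λ^2 - 21λ + 72.
By the rational root theorem any rational root is an integer divisor of 72. Testing λ = 3: p(3) = 27 - 36 - 63 + 72 = 0, so λ = 3 is a root. Dividing out (λ - 3) leaves p(λ) = (λ - 3)(λ^2 - λ - 24). For λ^2 - λ - 24 the discriminant is 97. It is nonnegative but not a perfect square, so the roots are real and irrational: λ = (1 ± sqrt(97))/2 ≈ 5.4244, -4.4244.
Thus the eigenvalues (to 4 decimals) are 5.4244 (modulus 5.4244); -4.4244 (modulus 4.4244); 3 (modulus 3). The spectral radius is the largest modulus: r(A) = (1 + sqrt(97))/2 ≈ 5.4244. (Cross-check: r(A) ≤ ||A||_2 ≈ 9.5209; equality holds whenever A is normal, though it can also hold for some non-normal A.)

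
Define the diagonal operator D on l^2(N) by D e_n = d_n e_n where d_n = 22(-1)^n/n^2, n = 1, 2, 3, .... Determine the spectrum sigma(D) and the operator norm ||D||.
sigma(D) = {22(-1)^n/n^2 : n ≥ 1} ∪ {0}; ||D|| = 22

A bounded diagonal operator on l^2 with diagonal entries d_n has spectrum equal to the closure of {d_n : n ≥ 1}: every d_n is an eigenvalue (with eigenvector e_n), so {d_n} ⊂ sigma(D); the spectrum is closed, so its closure is too; and for lambda not in the closure, (D - lambda I) has bounded inverse (the diagonal entries 1/(d_n - lambda) are bounded). For our sequence d_n = 22(-1)^n/n^2, n = 1, 2, 3, ...:
  - {d_n} = {22(-1)^n/n^2 : n ≥ 1}; the only limit point is 0
  - closure = {22(-1)^n/n^2 : n ≥ 1} ∪ {0}
For the norm: a diagonal operator has ||D|| = sup_n |d_n|. Here |d_n| = 22/n^2 is decreasing, so sup_n |d_n| = |d_1| = 22. So ||D|| = 22.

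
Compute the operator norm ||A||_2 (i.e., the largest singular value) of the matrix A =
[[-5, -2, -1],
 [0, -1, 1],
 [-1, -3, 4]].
||A||_2 ≈ 6.0046 (= sqrt(largest eigenvalue of A^T A))

||A||_2 = sigma_max(A) = sqrt(lambda_max(A^T A)). Form the symmetric matrix M = A^T A =
[[26, 13, 1],
 [13, 14, -11],
 [1, -11, 18]].
Its characteristic polynomial (trace, sum of principal 2x2 minors, determinant of M give the coefficients) is
  p(λ) = det(λ I - M) = λ^3 - 58λ^2 + 793λ - 64.
No integer candidate from the rational root theorem (±divisors of 64) is a root, so the roots are irrational. The cubic discriminant is Δ = 123664832 > 0, so there are three distinct real roots. p(0) = -64 and p(1) = 672 have opposite signs, so a root lies in (0, 1); Newton's method refines it to λ ≈ 0.0812. p(21) = 272 and p(22) = -42 have opposite signs, so a root lies in (21, 22); Newton's method refines it to λ ≈ 21.8637. p(36) = -28 and p(37) = 528 have opposite signs, so a root lies in (36, 37); Newton's method refines it to λ ≈ 36.0551. Check (Vieta): the three roots sum to 58, matching tr M = 58.
So the eigenvalues of A^T A are ≈ 0.0812, 21.8637, 36.0551 (all ≥ 0, as they must be for A^T A). The largest is λ_max ≈ 36.0551, hence ||A||_2 = sqrt(λ_max) ≈ 6.0046.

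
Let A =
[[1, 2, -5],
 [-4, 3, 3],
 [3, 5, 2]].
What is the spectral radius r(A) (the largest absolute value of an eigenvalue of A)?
r(A) ≈ 6.8496

The eigenvalues of A are the roots of its characteristic polynomial. With M = A (coefficients from the trace, the sum of principal 2x2 minors, and det A):
  p(λ) = det(λ I - M) = λ^3 - 6λ^2 + 19λ - 170.
No integer candidate from the rational root theorem (±divisors of 170) is a root, so the roots are irrational. The cubic discriminant is Δ = -592780 < 0, so there is one real root and a complex-conjugate pair. p(6) = -56 and p(7) = 12 have opposite signs, so a root lies in (6, 7); Newton's method refines it to λ ≈ 6.8496. Dividing out (λ - (6.8496)) leaves approximately λ^2 + 0.8496λ + 24.8191. For λ^2 + 0.8496λ + 24.8191 the discriminant is -98.5547. It is negative, so the remaining roots are the complex-conjugate pair λ ≈ -0.4248 ± 4.9637i. Their product equals the constant term, so |λ|^2 ≈ 24.8191 and |λ| ≈ 4.9819.
Thus the eigenvalues (to 4 decimals) are 6.8496 (modulus 6.8496); -0.4248 ± 4.9637i (modulus 4.9819). The spectral radius is the largest modulus: r(A) ≈ 6.8496. (Cross-check: r(A) ≤ ||A||_2 ≈ 6.9399; equality holds whenever A is normal, though it can also hold for some non-normal A.)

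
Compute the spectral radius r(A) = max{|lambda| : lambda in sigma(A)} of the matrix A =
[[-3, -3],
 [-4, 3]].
r(A) = sqrt(84)/2 ≈ 4.5826

The eigenvalues of A are the roots of its characteristic polynomial. With M = A (coefficients from the trace and determinant):
  p(λ) = det(λ I - M) = λ^2 - 21.
For λ^2 - 21 the discriminant is 84. It is nonnegative but not a perfect square, so the roots are real and irrational: λ = ± sqrt(84)/2 ≈ 4.5826, -4.5826.
Thus the eigenvalues (to 4 decimals) are 4.5826 (modulus 4.5826); -4.5826 (modulus 4.5826). The spectral radius is the largest modulus: r(A) = sqrt(84)/2 ≈ 4.5826. (Cross-check: r(A) ≤ ||A||_2 ≈ 5.1098; equality holds whenever A is normal, though it can also hold for some non-normal A.)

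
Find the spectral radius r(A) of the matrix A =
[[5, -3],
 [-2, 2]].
r(A) = (7 + sqrt(33))/2 ≈ 6.3723

The eigenvalues of A are the roots of its characteristic polynomial. With M = A (coefficients from the trace and determinant):
  p(λ) = det(λ I - M) = λ^2 - 7λ + 4.
For λ^2 - 7λ + 4 the discriminant is 33. It is nonnegative but not a perfect square, so the roots are real and irrational: λ = (7 ± sqrt(33))/2 ≈ 6.3723, 0.6277.
Thus the eigenvalues (to 4 decimals) are 6.3723 (modulus 6.3723); 0.6277 (modulus 0.6277). The spectral radius is the largest modulus: r(A) = (7 + sqrt(33))/2 ≈ 6.3723. (Cross-check: r(A) ≤ ||A||_2 ≈ 6.451; equality holds whenever A is normal, though it can also hold for some non-normal A.)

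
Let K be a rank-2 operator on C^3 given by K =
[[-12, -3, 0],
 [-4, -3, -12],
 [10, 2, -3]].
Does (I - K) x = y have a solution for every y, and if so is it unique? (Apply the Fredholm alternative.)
(I - K) is invertible (det(I - K) = 112 ≠ 0), so for every y in C^3 the equation (I - K) x = y has a unique solution.

K has rank 2 and factors as K = U V^T = u1 v1^T + u2 v2^T with u1 = (-3, 1, 3), v1 = (2, 0, -3), u2 = (3, 3, -2), v2 = (-2, -1, -3) (multiplying out reproduces the displayed K). The nonzero eigenvalues of U V^T coincide with those of the 2 x 2 matrix G = V^T U = [[v1·u1, v1·u2], [v2·u1, v2·u2]] = [[-15, 12], [-4, -3]], and by the Sylvester determinant identity det(I_3 - U V^T) = det(I_2 - V^T U) = det([[16, -12], [4, 4]]) = (16)(4) - (-12)(4) = 112. (Direct check: I - K =
[[13, 3, 0],
 [4, 4, 12],
 [-10, -2, 4]]
has determinant 112.) The finite-dimensional Fredholm alternative says: either (I - K) is invertible, or ker(I - K) ≠ {0} and then range(I - K) = ker((I - K)^*)^⊥, with dim ker(I - K) = dim ker((I - K)^*). Since det(I - K) ≠ 0, 1 is not an eigenvalue of K and ker(I - K) = {0}, so we are in the first case: for every y there is a unique x = (I - K)^(-1) y. (Explicitly, by the Woodbury identity, (I - U V^T)^(-1) = I + U (I_2 - G)^(-1) V^T.)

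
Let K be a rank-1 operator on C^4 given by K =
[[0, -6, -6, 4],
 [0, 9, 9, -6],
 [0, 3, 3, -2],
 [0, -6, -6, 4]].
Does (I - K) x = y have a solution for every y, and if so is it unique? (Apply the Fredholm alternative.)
(I - K) is invertible (det(I - K) = -15 ≠ 0), so for every y in C^4 the equation (I - K) x = y has a unique solution.

K has rank 1, so it is an outer product K = u v^T: every row of K is a multiple of one row vector. Reading off the entries, u = (2, -3, -1, 2) and v = (0, -3, -3, 2) (row i of K equals u_i·v^T). A rank-one matrix u v^T satisfies K u = u (v·u) and kills the (3)-dimensional subspace v^⊥, so its characteristic polynomial is lambda^3 (lambda - v·u) with v·u = tr K = 16. Hence the eigenvalues of I - K are 1 (multiplicity 3) and 1 - (16) = -15, so det(I - K) = -15. (Direct check: I - K =
[[1, 6, 6, -4],
 [0, -8, -9, 6],
 [0, -3, -2, 2],
 [0, 6, 6, -3]]
has determinant -15.) The finite-dimensional Fredholm alternative says: either (I - K) is invertible, or ker(I - K) ≠ {0} and then range(I - K) = ker((I - K)^*)^⊥, with dim ker(I - K) = dim ker((I - K)^*). Since det(I - K) ≠ 0, 1 is not an eigenvalue of K and ker(I - K) = {0}, so we are in the first case: for every y there is a unique x = (I - K)^(-1) y. Explicitly, by the Sherman–Morrison formula, (I - u v^T)^(-1) = I + u v^T/(1 - v·u), i.e. (I - K)^(-1) = I + K/(-15).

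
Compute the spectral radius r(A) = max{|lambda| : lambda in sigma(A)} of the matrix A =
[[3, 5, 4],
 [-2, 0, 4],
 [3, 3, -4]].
r(A) = (3 + sqrt(89))/2 ≈ 6.217

The eigenvalues of A are the roots of its characteristic polynomial. With M = A (coefficients from the trace, the sum of principal 2x2 minors, and det A):
  p(λ) = det(λ I - M) = λ^3 + λ^2 - 26λ + 40.
By the rational root theorem any rational root is an integer divisor of 40. Testing λ = 2: p(2) = 8 + 4 - 52 + 40 = 0, so λ = 2 is a root. Dividing out (λ - 2) leaves p(λ) = (λ - 2)(λ^2 + 3λ - 20). For λ^2 + 3λ - 20 the discriminant is 89. It is nonnegative but not a perfect square, so the roots are real and irrational: λ = (-3 ± sqrt(89))/2 ≈ 3.217, -6.217.
Thus the eigenvalues (to 4 decimals) are 3.217 (modulus 3.217); -6.217 (modulus 6.217); 2 (modulus 2). The spectral radius is the largest modulus: r(A) = (3 + sqrt(89))/2 ≈ 6.217. (Cross-check: r(A) ≤ ||A||_2 ≈ 7.3076; equality holds whenever A is normal, though it can also hold for some non-normal A.)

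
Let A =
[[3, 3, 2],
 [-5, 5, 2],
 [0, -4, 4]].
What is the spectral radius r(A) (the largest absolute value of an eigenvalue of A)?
r(A) ≈ 5.8677

The eigenvalues of A are the roots of its characteristic polynomial. With M = A (coefficients from the trace, the sum of principal 2x2 minors, and det A):
  p(λ) = det(λ I - M) = λ^3 - 12λ^2 + 70λ - 184.
No integer candidate from the rational root theorem (±divisors of 184) is a root, so the roots are irrational. The cubic discriminant is Δ = -70240 < 0, so there is one real root and a complex-conjugate pair. p(5) = -9 and p(6) = 20 have opposite signs, so a root lies in (5, 6); Newton's method refines it to λ ≈ 5.3442. Dividing out (λ - (5.3442)) leaves approximately λ^2 - 6.6558λ + 34.4301. For λ^2 - 6.6558λ + 34.4301 the discriminant is -93.4203. It is negative, so the remaining roots are the complex-conjugate pair λ ≈ 3.3279 ± 4.8327i. Their product equals the constant term, so |λ|^2 ≈ 34.4301 and |λ| ≈ 5.8677.
Thus the eigenvalues (to 4 decimals) are 5.3442 (modulus 5.3442); 3.3279 ± 4.8327i (modulus 5.8677). The spectral radius is the largest modulus: r(A) ≈ 5.8677. (Cross-check: r(A) ≤ ||A||_2 ≈ 7.7468; equality holds whenever A is normal, though it can also hold for some non-normal A.)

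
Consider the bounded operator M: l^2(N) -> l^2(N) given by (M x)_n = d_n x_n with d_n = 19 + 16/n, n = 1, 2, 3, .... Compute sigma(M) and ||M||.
sigma(M) = {19 + 16/n : n ≥ 1} ∪ {19}; ||M|| = 35

A bounded diagonal operator on l^2 with diagonal entries d_n has spectrum equal to the closure of {d_n : n ≥ 1}: every d_n is an eigenvalue (with eigenvector e_n), so {d_n} ⊂ sigma(M); the spectrum is closed, so its closure is too; and for lambda not in the closure, (M - lambda I) has bounded inverse (the diagonal entries 1/(d_n - lambda) are bounded). For our sequence d_n = 19 + 16/n, n = 1, 2, 3, ...:
  - {d_n} = {19 + 16/n : n ≥ 1}; the only limit point is 19
  - closure = {19 + 16/n : n ≥ 1} ∪ {19}
For the norm: a diagonal operator has ||M|| = sup_n |d_n|. Here d_n = 19 + 16/n is positive and decreasing, so sup_n |d_n| = d_1 = 19 + 16 = 35. So ||M|| = 35.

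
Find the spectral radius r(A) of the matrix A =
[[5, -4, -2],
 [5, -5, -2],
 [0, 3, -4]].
r(A) ≈ 3.3556

The eigenvalues of A are the roots of its characteristic polynomial. With M = A (coefficients from the trace, the sum of principal 2x2 minors, and det A):
  p(λ) = det(λ I - M) = λ^3 + 4λ^2 + λ - 20.
No integer candidate from the rational root theorem (±divisors of 20) is a root, so the roots are irrational. The cubic discriminant is Δ = -7108 < 0, so there is one real root and a complex-conjugate pair. p(1) = -14 and p(2) = 6 have opposite signs, so a root lies in (1, 2); Newton's method refines it to λ ≈ 1.7762. Dividing out (λ - (1.7762)) leaves approximately λ^2 + 5.7762λ + 11.2599. For λ^2 + 5.7762λ + 11.2599 the discriminant is -11.6747. It is negative, so the remaining roots are the complex-conjugate pair λ ≈ -2.8881 ± 1.7084i. Their product equals the constant term, so |λ|^2 ≈ 11.2599 and |λ| ≈ 3.3556.
Thus the eigenvalues (to 4 decimals) are 1.7762 (modulus 1.7762); -2.8881 ± 1.7084i (modulus 3.3556). The spectral radius is the largest modulus: r(A) ≈ 3.3556. (Cross-check: r(A) ≤ ||A||_2 ≈ 9.9768; equality holds whenever A is normal, though it can also hold for some non-normal A.)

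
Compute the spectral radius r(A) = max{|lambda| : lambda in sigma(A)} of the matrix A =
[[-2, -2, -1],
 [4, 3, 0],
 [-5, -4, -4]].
r(A) ≈ 4.7736

The eigenvalues of A are the roots of its characteristic polynomial. With M = A (coefficients from the trace, the sum of principal 2x2 minors, and det A):
  p(λ) = det(λ I - M) = λ^3 + 3λ^2 - 7λ + 7.
No integer candidate from the rational root theorem (±divisors of 7) is a root, so the roots are irrational. The cubic discriminant is Δ = -2912 < 0, so there is one real root and a complex-conjugate pair. p(-5) = -8 and p(-4) = 19 have opposite signs, so a root lies in (-5, -4); Newton's method refines it to λ ≈ -4.7736. Dividing out (λ - (-4.7736)) leaves approximately λ^2 - 1.7736λ + 1.4664. For λ^2 - 1.7736λ + 1.4664 the discriminant is -2.72. It is negative, so the remaining roots are the complex-conjugate pair λ ≈ 0.8868 ± 0.8246i. Their product equals the constant term, so |λ|^2 ≈ 1.4664 and |λ| ≈ 1.211.
Thus the eigenvalues (to 4 decimals) are -4.7736 (modulus 4.7736); 0.8868 ± 0.8246i (modulus 1.211). The spectral radius is the largest modulus: r(A) ≈ 4.7736. (Cross-check: r(A) ≤ ||A||_2 ≈ 9.2546; equality holds whenever A is normal, though it can also hold for some non-normal A.)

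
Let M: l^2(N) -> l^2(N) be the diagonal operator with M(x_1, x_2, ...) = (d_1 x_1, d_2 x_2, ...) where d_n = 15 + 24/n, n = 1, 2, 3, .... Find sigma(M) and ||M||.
sigma(M) = {15 + 24/n : n ≥ 1} ∪ {15}; ||M|| = 39

A bounded diagonal operator on l^2 with diagonal entries d_n has spectrum equal to the closure of {d_n : n ≥ 1}: every d_n is an eigenvalue (with eigenvector e_n), so {d_n} ⊂ sigma(M); the spectrum is closed, so its closure is too; and for lambda not in the closure, (M - lambda I) has bounded inverse (the diagonal entries 1/(d_n - lambda) are bounded). For our sequence d_n = 15 + 24/n, n = 1, 2, 3, ...:
  - {d_n} = {15 + 24/n : n ≥ 1}; the only limit point is 15
  - closure = {15 + 24/n : n ≥ 1} ∪ {15}
For the norm: a diagonal operator has ||M|| = sup_n |d_n|. Here d_n = 15 + 24/n is positive and decreasing, so sup_n |d_n| = d_1 = 15 + 24 = 39. So ||M|| = 39.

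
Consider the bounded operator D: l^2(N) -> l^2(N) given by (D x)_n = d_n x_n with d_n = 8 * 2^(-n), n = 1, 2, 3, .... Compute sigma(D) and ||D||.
sigma(D) = {8 * 2^(-n) : n ≥ 1} ∪ {0}; ||D|| = 4

A bounded diagonal operator on l^2 with diagonal entries d_n has spectrum equal to the closure of {d_n : n ≥ 1}: every d_n is an eigenvalue (with eigenvector e_n), so {d_n} ⊂ sigma(D); the spectrum is closed, so its closure is too; and for lambda not in the closure, (D - lambda I) has bounded inverse (the diagonal entries 1/(d_n - lambda) are bounded). For our sequence d_n = 8 * 2^(-n), n = 1, 2, 3, ...:
  - {d_n} = {8 * 2^(-n) : n ≥ 1}; the only limit point is 0
  - closure = {8 * 2^(-n) : n ≥ 1} ∪ {0}
For the norm: a diagonal operator has ||D|| = sup_n |d_n|. Here d_n = 8 * 2^(-n) is positive and decreasing, so sup_n |d_n| = d_1 = 8/2 = 4. So ||D|| = 4.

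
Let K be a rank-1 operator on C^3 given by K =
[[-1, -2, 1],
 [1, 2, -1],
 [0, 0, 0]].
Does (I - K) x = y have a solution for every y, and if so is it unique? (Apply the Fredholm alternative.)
(I - K) is singular (det(I - K) = 0, i.e. 1 ∈ sigma(K)). (I - K) x = y is solvable iff y ⊥ ker((I - K)^*) = span{(-1, -2, 1)}, i.e. iff -y_1 - 2y_2 + y_3 = 0. When solvable, the solutions are x = y + c·(1, -1, 0), c arbitrary (ker(I - K) = span{(1, -1, 0)}, dimension 1).

K has rank 1, so it is an outer product K = u v^T: every row of K is a multiple of one row vector. Reading off the entries, u = (1, -1, 0) and v = (-1, -2, 1) (row i of K equals u_i·v^T). A rank-one matrix u v^T satisfies K u = u (v·u) and kills the (2)-dimensional subspace v^⊥, so its characteristic polynomial is lambda^2 (lambda - v·u) with v·u = tr K = 1. Hence the eigenvalues of I - K are 1 (multiplicity 2) and 1 - (1) = 0, so det(I - K) = 0. (Direct check: I - K =
[[2, 2, -1],
 [-1, -1, 1],
 [0, 0, 1]]
has determinant 0.) So 1 is an eigenvalue of K and (I - K) is not invertible. The finite-dimensional Fredholm alternative says: either (I - K) is invertible, or ker(I - K) ≠ {0} and then range(I - K) = ker((I - K)^*)^⊥, with dim ker(I - K) = dim ker((I - K)^*). We are in the second case, so we need both kernels. Kernel of I - K: (I - K) u = u - u (v·u) = u - u = 0, so ker(I - K) = span{u} = span{(1, -1, 0)} (it is exactly 1-dimensional because rank(I - K) = 2). Kernel of the adjoint: K is real, so (I - K)^* = I - K^T = I - v u^T, and (I - v u^T) v = v - v (u·v) = 0; hence ker((I - K)^*) = span{v} = span{(-1, -2, 1)}. Therefore (I - K) x = y is solvable iff <y, v> = 0, i.e. iff -y_1 - 2y_2 + y_3 = 0. When this holds, K y = u (v·y) = 0, so (I - K) y = y and x = y is a particular solution; the full solution set is the line x = y + c·u = y + c·(1, -1, 0), c ∈ C.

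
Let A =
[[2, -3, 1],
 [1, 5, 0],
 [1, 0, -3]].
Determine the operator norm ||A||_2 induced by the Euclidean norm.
||A||_2 ≈ 5.8648 (= sqrt(largest eigenvalue of A^T A))

||A||_2 = sigma_max(A) = sqrt(lambda_max(A^T A)). Form the symmetric matrix M = A^T A =
[[6, -1, -1],
 [-1, 34, -3],
 [-1, -3, 10]].
Its characteristic polynomial (trace, sum of principal 2x2 minors, determinant of M give the coefficients) is
  p(λ) = det(λ I - M) = λ^3 - 50λ^2 + 593λ - 1936.
No integer candidate from the rational root theorem (±divisors of 1936) is a root, so the roots are irrational. The cubic discriminant is Δ = 9055680 > 0, so there are three distinct real roots. p(5) = -96 and p(6) = 38 have opposite signs, so a root lies in (5, 6); Newton's method refines it to λ ≈ 5.6606. p(9) = 80 and p(10) = -6 have opposite signs, so a root lies in (9, 10); Newton's method refines it to λ ≈ 9.9433. p(34) = -270 and p(35) = 444 have opposite signs, so a root lies in (34, 35); Newton's method refines it to λ ≈ 34.396. Check (Vieta): the three roots sum to 50, matching tr M = 50.
So the eigenvalues of A^T A are ≈ 5.6606, 9.9433, 34.396 (all ≥ 0, as they must be for A^T A). The largest is λ_max ≈ 34.396, hence ||A||_2 = sqrt(λ_max) ≈ 5.8648.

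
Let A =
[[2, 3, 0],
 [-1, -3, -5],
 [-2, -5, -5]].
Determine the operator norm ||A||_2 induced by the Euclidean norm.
||A||_2 ≈ 9.6659 (= sqrt(largest eigenvalue of A^T A))

||A||_2 = sigma_max(A) = sqrt(lambda_max(A^T A)). Form the symmetric matrix M = A^T A =
[[9, 19, 15],
 [19, 43, 40],
 [15, 40, 50]].
Its characteristic polynomial (trace, sum of principal 2x2 minors, determinant of M give the coefficients) is
  p(λ) = det(λ I - M) = λ^3 - 102λ^2 + 801λ - 25.
No integer candidate from the rational root theorem (±divisors of 25) is a root, so the roots are irrational. The cubic discriminant is Δ = 4550155425 > 0, so there are three distinct real roots. p(0) = -25 and p(1) = 675 have opposite signs, so a root lies in (0, 1); Newton's method refines it to λ ≈ 0.0313. p(8) = 367 and p(9) = -349 have opposite signs, so a root lies in (8, 9); Newton's method refines it to λ ≈ 8.5391. p(93) = -3373 and p(94) = 4581 have opposite signs, so a root lies in (93, 94); Newton's method refines it to λ ≈ 93.4296. Check (Vieta): the three roots sum to 102, matching tr M = 102.
So the eigenvalues of A^T A are ≈ 0.0313, 8.5391, 93.4296 (all ≥ 0, as they must be for A^T A). The largest is λ_max ≈ 93.4296, hence ||A||_2 = sqrt(λ_max) ≈ 9.6659.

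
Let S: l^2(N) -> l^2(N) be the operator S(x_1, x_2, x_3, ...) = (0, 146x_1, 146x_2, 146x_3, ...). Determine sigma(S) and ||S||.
sigma(S) = closed disk {z in C : |z| ≤ 146}; ||S|| = 146

Note S = 146·U where U is the unit right shift (U x)_k = x_{k-1} (with x_0 := 0); so ||S|| = 146||U|| and sigma(S) = 146·sigma(U). ||S x||^2 = sum_{k≥1} |146x_k|^2 = 21316||x||^2, so ||S|| = 146 and sigma(S) ⊂ {|z| ≤ 146}. For any |lambda| < 146, the equation (S - lambda I) x = 0 forces x_1 = 0, then 146x_k = lambda x_{k+1} ⇒ x = 0, so S has no eigenvalues. But (S - lambda I) is not surjective for |lambda| < 146: solving (S - lambda I) x = e_1 would require x_n proportional to (lambda/146)^(-n), which is not in l^2. So every |lambda| < 146 lies in the residual spectrum. The boundary |lambda| = 146 is in the approximate point spectrum (the spectrum is closed). Hence sigma(S) is the closed disk of radius 146.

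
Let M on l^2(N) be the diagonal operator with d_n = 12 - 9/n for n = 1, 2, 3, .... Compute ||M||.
||M|| = 12

For a diagonal operator on l^2 with entries d_n, ||M|| = sup_n |d_n|. Here d_1 = 3, d_2 = 15/2, ..., and d_n = 12 - 9/n increases monotonically toward 12. All terms lie in [3, 12), so |d_n| = d_n and the supremum is the limit 12, which is not attained by any individual d_n. Hence ||M|| = 12.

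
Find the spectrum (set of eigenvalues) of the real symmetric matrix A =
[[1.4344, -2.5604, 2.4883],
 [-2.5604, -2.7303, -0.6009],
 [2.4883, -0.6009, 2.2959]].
sigma(A) ≈ {-4, 0, 5}

A is real symmetric, so its spectrum consists of real eigenvalues. Expanding the characteristic polynomial of the displayed matrix gives
  det(λ I - A) = p(λ) = λ^3 + (-1)λ^2 + (-20)λ + (-0.0012).
Solving p(λ) = 0 yields eigenvalues ≈ -4, 0, 5. (A is shown rounded to 4 decimals, so these recover the underlying integer eigenvalues to within that precision.)
Verification: the trace of A = 1 equals the sum of eigenvalues 1, and det(A) ≈ 0.0012 matches the eigenvalue product 0.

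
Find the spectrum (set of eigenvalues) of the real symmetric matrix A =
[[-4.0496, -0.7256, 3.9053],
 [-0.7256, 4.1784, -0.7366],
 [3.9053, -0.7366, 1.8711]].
sigma(A) ≈ {-6, 3, 5}

A is real symmetric, so its spectrum consists of real eigenvalues. Expanding the characteristic polynomial of the displayed matrix gives
  det(λ I - A) = p(λ) = λ^3 + (-2)λ^2 + (-33)λ + (90).
Solving p(λ) = 0 yields eigenvalues ≈ -6, 3, 5. (A is shown rounded to 4 decimals, so these recover the underlying integer eigenvalues to within that precision.)
Verification: the trace of A = 2 equals the sum of eigenvalues 2, and det(A) ≈ -90.0002 matches the eigenvalue product -90.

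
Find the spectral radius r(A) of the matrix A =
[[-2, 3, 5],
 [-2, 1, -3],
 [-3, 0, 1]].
r(A) ≈ 4.7188

The eigenvalues of A are the roots of its characteristic polynomial. With M = A (coefficients from the trace, the sum of principal 2x2 minors, and det A):
  p(λ) = det(λ I - M) = λ^3 + 18λ - 46.
No integer candidate from the rational root theorem (±divisors of 46) is a root, so the roots are irrational. The cubic discriminant is Δ = -80460 < 0, so there is one real root and a complex-conjugate pair. p(2) = -2 and p(3) = 35 have opposite signs, so a root lies in (2, 3); Newton's method refines it to λ ≈ 2.0658. Dividing out (λ - (2.0658)) leaves approximately λ^2 + 2.0658λ + 22.2675. For λ^2 + 2.0658λ + 22.2675 the discriminant is -84.8025. It is negative, so the remaining roots are the complex-conjugate pair λ ≈ -1.0329 ± 4.6044i. Their product equals the constant term, so |λ|^2 ≈ 22.2675 and |λ| ≈ 4.7188.
Thus the eigenvalues (to 4 decimals) are 2.0658 (modulus 2.0658); -1.0329 ± 4.6044i (modulus 4.7188). The spectral radius is the largest modulus: r(A) ≈ 4.7188. (Cross-check: r(A) ≤ ||A||_2 ≈ 6.582; equality holds whenever A is normal, though it can also hold for some non-normal A.)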